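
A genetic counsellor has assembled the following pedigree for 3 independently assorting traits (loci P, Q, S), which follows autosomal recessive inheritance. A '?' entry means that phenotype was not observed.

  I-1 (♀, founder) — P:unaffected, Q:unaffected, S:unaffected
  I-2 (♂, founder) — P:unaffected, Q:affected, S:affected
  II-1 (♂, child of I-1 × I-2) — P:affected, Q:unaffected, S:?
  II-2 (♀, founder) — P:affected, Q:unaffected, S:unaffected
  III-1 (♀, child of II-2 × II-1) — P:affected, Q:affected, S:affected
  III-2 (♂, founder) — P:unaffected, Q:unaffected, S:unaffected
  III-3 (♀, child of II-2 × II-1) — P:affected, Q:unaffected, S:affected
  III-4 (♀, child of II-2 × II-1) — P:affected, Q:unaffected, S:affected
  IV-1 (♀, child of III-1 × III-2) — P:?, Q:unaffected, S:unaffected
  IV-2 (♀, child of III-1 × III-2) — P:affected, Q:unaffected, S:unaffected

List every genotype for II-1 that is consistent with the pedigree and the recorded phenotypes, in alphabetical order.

II-1 ∈ {pp Qq Ss, pp Qq ss}

P/I-1 un ·: Pp
P/I-2 un ·: Pp
P/II-1 aff I-1×I-2: pp
P/II-2 aff ·: pp
P/III-1 aff II-2×II-1: pp
P/III-2 un ·: Pp
P/III-3 aff II-2×II-1: pp
P/III-4 aff II-2×II-1: pp
P/IV-1 ? III-1×III-2: Pp|pp
P/IV-2 aff III-1×III-2: pp
⇒ P over [I-1,I-2,II-1,II-2,III-1,III-2,III-3,III-4,IV-1,IV-2]: 2 consistent
Q/I-1 un ·: QQ|Qq
Q/I-2 aff ·: qq
Q/II-1 un I-1×I-2: Qq
Q/II-2 un ·: Qq
Q/III-1 aff II-2×II-1: qq
Q/III-2 un ·: QQ|Qq
Q/III-3 un II-2×II-1: QQ|Qq
Q/III-4 un II-2×II-1: QQ|Qq
Q/IV-1 un III-1×III-2: Qq
Q/IV-2 un III-1×III-2: Qq
⇒ Q over [I-1,I-2,II-1,II-2,III-1,III-2,III-3,III-4,IV-1,IV-2]: 16 consistent
S/I-1 un ·: SS|Ss
S/I-2 aff ·: ss
S/II-1 ? I-1×I-2: Ss|ss
S/II-2 un ·: Ss
S/III-1 aff II-2×II-1: ss
S/III-2 un ·: SS|Ss
S/III-3 aff II-2×II-1: ss
S/III-4 aff II-2×II-1: ss
S/IV-1 un III-1×III-2: Ss
S/IV-2 un III-1×III-2: Ss
⇒ S over [I-1,I-2,II-1,II-2,III-1,III-2,III-3,III-4,IV-1,IV-2]: 6 consistent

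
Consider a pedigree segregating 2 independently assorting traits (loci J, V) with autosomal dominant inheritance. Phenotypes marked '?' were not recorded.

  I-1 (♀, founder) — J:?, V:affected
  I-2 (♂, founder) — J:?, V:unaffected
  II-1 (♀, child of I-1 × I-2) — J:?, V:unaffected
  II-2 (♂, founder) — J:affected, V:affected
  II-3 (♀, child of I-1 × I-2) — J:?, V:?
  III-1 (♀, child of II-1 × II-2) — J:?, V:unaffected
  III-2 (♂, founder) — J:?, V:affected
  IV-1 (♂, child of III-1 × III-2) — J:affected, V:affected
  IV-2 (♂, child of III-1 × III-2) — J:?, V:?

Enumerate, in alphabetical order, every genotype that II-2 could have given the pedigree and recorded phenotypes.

II-2 ∈ {JJ Vv, Jj Vv}

J/I-1 ? ·: jj|Jj|JJ
J/I-2 ? ·: jj|Jj|JJ
J/II-1 ? I-1×I-2: jj|Jj|JJ
J/II-2 aff ·: Jj|JJ
J/II-3 ? I-1×I-2: jj|Jj|JJ
J/III-1 ? II-1×II-2: jj|Jj|JJ
J/III-2 ? ·: jj|Jj|JJ
J/IV-1 aff III-1×III-2: Jj|JJ
J/IV-2 ? III-1×III-2: jj|Jj|JJ
⇒ J over [I-1,I-2,II-1,II-2,II-3,III-1,III-2,IV-1,IV-2]: 915 consistent
V/I-1 aff ·: Vv
V/I-2 un ·: vv
V/II-1 un I-1×I-2: vv
V/II-2 aff ·: Vv
V/II-3 ? I-1×I-2: vv|Vv
V/III-1 un II-1×II-2: vv
V/III-2 aff ·: Vv|VV
V/IV-1 aff III-1×III-2: Vv
V/IV-2 ? III-1×III-2: vv|Vv
⇒ V over [I-1,I-2,II-1,II-2,II-3,III-1,III-2,IV-1,IV-2]: 6 consistent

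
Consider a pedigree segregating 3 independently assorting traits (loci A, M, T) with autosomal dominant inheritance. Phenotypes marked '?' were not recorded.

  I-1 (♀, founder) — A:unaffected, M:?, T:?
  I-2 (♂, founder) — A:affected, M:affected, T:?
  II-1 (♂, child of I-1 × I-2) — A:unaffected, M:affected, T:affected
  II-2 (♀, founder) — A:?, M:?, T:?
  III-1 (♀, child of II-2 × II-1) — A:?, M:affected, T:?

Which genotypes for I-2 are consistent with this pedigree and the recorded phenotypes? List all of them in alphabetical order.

I-2 ∈ {Aa MM TT, Aa MM Tt, Aa MM tt, Aa Mm TT, Aa Mm Tt, Aa Mm tt}

A/I-1 un ·: aa
A/I-2 aff ·: Aa
A/II-1 un I-1×I-2: aa
A/II-2 ? ·: aa|Aa|AA
A/III-1 ? II-2×II-1: aa|Aa
⇒ A over [I-1,I-2,II-1,II-2,III-1]: 4 consistent
M/I-1 ? ·: mm|Mm|MM
M/I-2 aff ·: Mm|MM
M/II-1 aff I-1×I-2: Mm|MM
M/II-2 ? ·: mm|Mm|MM
M/III-1 aff II-2×II-1: Mm|MM
⇒ M over [I-1,I-2,II-1,II-2,III-1]: 41 consistent
T/I-1 ? ·: tt|Tt|TT
T/I-2 ? ·: tt|Tt|TT
T/II-1 aff I-1×I-2: Tt|TT
T/II-2 ? ·: tt|Tt|TT
T/III-1 ? II-2×II-1: tt|Tt|TT
⇒ T over [I-1,I-2,II-1,II-2,III-1]: 65 consistent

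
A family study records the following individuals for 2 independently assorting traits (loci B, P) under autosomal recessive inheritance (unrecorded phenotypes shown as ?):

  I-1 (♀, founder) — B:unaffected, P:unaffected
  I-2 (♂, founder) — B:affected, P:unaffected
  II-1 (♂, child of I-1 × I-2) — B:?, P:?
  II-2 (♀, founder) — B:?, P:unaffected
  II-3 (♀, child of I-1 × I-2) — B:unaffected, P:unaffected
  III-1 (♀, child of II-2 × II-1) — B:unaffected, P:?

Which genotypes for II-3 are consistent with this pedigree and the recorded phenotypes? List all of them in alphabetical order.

II-3 ∈ {Bb PP, Bb Pp}

B/I-1 un ·: BB|Bb
B/I-2 aff ·: bb
B/II-1 ? I-1×I-2: Bb|bb
B/II-2 ? ·: BB|Bb|bb
B/II-3 un I-1×I-2: Bb
B/III-1 un II-2×II-1: BB|Bb
⇒ B over [I-1,I-2,II-1,II-2,II-3,III-1]: 12 consistent
P/I-1 un ·: PP|Pp
P/I-2 un ·: PP|Pp
P/II-1 ? I-1×I-2: PP|Pp|pp
P/II-2 un ·: PP|Pp
P/II-3 un I-1×I-2: PP|Pp
P/III-1 ? II-2×II-1: PP|Pp|pp
⇒ P over [I-1,I-2,II-1,II-2,II-3,III-1]: 57 consistent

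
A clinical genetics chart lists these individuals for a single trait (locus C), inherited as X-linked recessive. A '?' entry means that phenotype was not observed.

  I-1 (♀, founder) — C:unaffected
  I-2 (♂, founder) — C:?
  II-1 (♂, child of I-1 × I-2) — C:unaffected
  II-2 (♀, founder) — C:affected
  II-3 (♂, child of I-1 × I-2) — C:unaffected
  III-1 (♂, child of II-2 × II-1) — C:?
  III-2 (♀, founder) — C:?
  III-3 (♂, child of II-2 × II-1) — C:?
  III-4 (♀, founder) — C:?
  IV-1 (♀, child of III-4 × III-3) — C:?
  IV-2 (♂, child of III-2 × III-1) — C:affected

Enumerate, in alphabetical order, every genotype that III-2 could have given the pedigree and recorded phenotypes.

C/I-1 un ·: X^CX^C|X^CX^c
C/I-2 ? ·: X^CY|X^cY
C/II-1 un I-1×I-2: X^CY
C/II-2 aff ·: X^cX^c
C/II-3 un I-1×I-2: X^CY
C/III-1 ? II-2×II-1: X^cY
C/III-2 ? ·: X^CX^c|X^cX^c
C/III-3 ? II-2×II-1: X^cY
C/III-4 ? ·: X^CX^C|X^CX^c|X^cX^c
C/IV-1 ? III-4×III-3: X^CX^c|X^cX^c
C/IV-2 aff III-2×III-1: X^cY
⇒ C over [I-1,I-2,II-1,II-2,II-3,III-1,III-2,III-3,III-4,IV-1,IV-2]: 32 consistent

III-2 ∈ {X^CX^c, X^cX^c}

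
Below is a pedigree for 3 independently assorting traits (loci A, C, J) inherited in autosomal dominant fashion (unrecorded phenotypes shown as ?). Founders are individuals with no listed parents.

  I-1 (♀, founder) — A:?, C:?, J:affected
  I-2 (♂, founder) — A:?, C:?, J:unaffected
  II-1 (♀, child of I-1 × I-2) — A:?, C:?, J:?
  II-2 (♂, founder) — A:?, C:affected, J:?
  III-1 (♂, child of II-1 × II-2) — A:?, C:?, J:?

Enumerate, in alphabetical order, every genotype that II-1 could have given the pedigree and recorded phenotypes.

A/I-1 ? ·: aa|Aa|AA
A/I-2 ? ·: aa|Aa|AA
A/II-1 ? I-1×I-2: aa|Aa|AA
A/II-2 ? ·: aa|Aa|AA
A/III-1 ? II-1×II-2: aa|Aa|AA
⇒ A over [I-1,I-2,II-1,II-2,III-1]: 81 consistent
C/I-1 ? ·: cc|Cc|CC
C/I-2 ? ·: cc|Cc|CC
C/II-1 ? I-1×I-2: cc|Cc|CC
C/II-2 aff ·: Cc|CC
C/III-1 ? II-1×II-2: cc|Cc|CC
⇒ C over [I-1,I-2,II-1,II-2,III-1]: 59 consistent
J/I-1 aff ·: Jj|JJ
J/I-2 un ·: jj
J/II-1 ? I-1×I-2: jj|Jj
J/II-2 ? ·: jj|Jj|JJ
J/III-1 ? II-1×II-2: jj|Jj|JJ
⇒ J over [I-1,I-2,II-1,II-2,III-1]: 18 consistent

II-1 ∈ {AA CC Jj, AA CC jj, AA Cc Jj, AA Cc jj, AA cc Jj, AA cc jj, Aa CC Jj, Aa CC jj, Aa Cc Jj, Aa Cc jj, Aa cc Jj, Aa cc jj, aa CC Jj, aa CC jj, aa Cc Jj, aa Cc jj, aa cc Jj, aa cc jj}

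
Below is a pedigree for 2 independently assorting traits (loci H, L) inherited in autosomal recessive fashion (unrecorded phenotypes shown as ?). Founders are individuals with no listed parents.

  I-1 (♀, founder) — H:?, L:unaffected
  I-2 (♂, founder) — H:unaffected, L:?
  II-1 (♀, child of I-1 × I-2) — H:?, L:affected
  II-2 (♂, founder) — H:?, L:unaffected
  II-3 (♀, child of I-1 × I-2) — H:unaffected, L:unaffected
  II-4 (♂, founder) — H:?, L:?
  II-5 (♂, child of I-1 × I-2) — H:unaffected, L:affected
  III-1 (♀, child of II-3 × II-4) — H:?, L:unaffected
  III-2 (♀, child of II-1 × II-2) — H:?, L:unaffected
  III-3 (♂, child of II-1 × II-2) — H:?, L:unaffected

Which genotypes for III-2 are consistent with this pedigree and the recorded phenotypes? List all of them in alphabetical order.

H/I-1 ? ·: HH|Hh|hh
H/I-2 un ·: HH|Hh
H/II-1 ? I-1×I-2: HH|Hh|hh
H/II-2 ? ·: HH|Hh|hh
H/II-3 un I-1×I-2: HH|Hh
H/II-4 ? ·: HH|Hh|hh
H/II-5 un I-1×I-2: HH|Hh
H/III-1 ? II-3×II-4: HH|Hh|hh
H/III-2 ? II-1×II-2: HH|Hh|hh
H/III-3 ? II-1×II-2: HH|Hh|hh
⇒ H over [I-1,I-2,II-1,II-2,II-3,II-4,II-5,III-1,III-2,III-3]: 1954 consistent
L/I-1 un ·: Ll
L/I-2 ? ·: Ll|ll
L/II-1 aff I-1×I-2: ll
L/II-2 un ·: LL|Ll
L/II-3 un I-1×I-2: LL|Ll
L/II-4 ? ·: LL|Ll|ll
L/II-5 aff I-1×I-2: ll
L/III-1 un II-3×II-4: LL|Ll
L/III-2 un II-1×II-2: Ll
L/III-3 un II-1×II-2: Ll
⇒ L over [I-1,I-2,II-1,II-2,II-3,II-4,II-5,III-1,III-2,III-3]: 28 consistent

III-2 ∈ {HH Ll, Hh Ll, hh Ll}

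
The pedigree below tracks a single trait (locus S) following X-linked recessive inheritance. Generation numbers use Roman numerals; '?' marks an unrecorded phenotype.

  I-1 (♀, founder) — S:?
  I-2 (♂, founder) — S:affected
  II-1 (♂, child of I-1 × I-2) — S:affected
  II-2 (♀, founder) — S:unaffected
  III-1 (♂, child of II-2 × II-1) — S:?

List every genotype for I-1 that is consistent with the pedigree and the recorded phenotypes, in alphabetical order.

I-1 ∈ {X^SX^s, X^sX^s}

S/I-1 ? ·: X^SX^s|X^sX^s
S/I-2 aff ·: X^sY
S/II-1 aff I-1×I-2: X^sY
S/II-2 un ·: X^SX^S|X^SX^s
S/III-1 ? II-2×II-1: X^SY|X^sY
⇒ S over [I-1,I-2,II-1,II-2,III-1]: 6 consistent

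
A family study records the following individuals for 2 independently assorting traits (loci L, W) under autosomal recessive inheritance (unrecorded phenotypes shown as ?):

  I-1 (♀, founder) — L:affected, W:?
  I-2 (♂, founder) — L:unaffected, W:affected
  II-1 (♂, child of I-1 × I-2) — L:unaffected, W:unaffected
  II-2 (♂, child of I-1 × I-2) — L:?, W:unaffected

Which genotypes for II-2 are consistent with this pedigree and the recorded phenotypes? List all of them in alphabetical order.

L/I-1 aff ·: ll
L/I-2 un ·: LL|Ll
L/II-1 un I-1×I-2: Ll
L/II-2 ? I-1×I-2: Ll|ll
⇒ L over [I-1,I-2,II-1,II-2]: 3 consistent
W/I-1 ? ·: WW|Ww
W/I-2 aff ·: ww
W/II-1 un I-1×I-2: Ww
W/II-2 un I-1×I-2: Ww
⇒ W over [I-1,I-2,II-1,II-2]: 2 consistent

II-2 ∈ {Ll Ww, ll Ww}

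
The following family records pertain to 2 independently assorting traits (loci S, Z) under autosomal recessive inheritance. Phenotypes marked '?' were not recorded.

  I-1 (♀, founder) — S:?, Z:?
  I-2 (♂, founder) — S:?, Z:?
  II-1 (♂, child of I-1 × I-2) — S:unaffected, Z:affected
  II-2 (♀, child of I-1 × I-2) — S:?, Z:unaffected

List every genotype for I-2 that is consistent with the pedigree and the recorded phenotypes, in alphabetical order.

I-2 ∈ {SS Zz, SS zz, Ss Zz, Ss zz, ss Zz, ss zz}

S/I-1 ? ·: SS|Ss|ss
S/I-2 ? ·: SS|Ss|ss
S/II-1 un I-1×I-2: SS|Ss
S/II-2 ? I-1×I-2: SS|Ss|ss
⇒ S over [I-1,I-2,II-1,II-2]: 21 consistent
Z/I-1 ? ·: Zz|zz
Z/I-2 ? ·: Zz|zz
Z/II-1 aff I-1×I-2: zz
Z/II-2 un I-1×I-2: ZZ|Zz
⇒ Z over [I-1,I-2,II-1,II-2]: 4 consistent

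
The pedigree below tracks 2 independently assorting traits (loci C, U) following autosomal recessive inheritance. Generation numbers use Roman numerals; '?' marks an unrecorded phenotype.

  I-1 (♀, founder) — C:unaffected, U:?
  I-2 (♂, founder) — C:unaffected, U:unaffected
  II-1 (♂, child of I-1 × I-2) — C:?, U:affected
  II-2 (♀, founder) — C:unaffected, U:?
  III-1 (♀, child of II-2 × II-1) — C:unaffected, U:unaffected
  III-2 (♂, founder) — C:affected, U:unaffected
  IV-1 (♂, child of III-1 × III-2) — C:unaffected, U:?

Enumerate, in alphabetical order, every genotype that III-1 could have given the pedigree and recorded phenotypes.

C/I-1 un ·: CC|Cc
C/I-2 un ·: CC|Cc
C/II-1 ? I-1×I-2: CC|Cc|cc
C/II-2 un ·: CC|Cc
C/III-1 un II-2×II-1: CC|Cc
C/III-2 aff ·: cc
C/IV-1 un III-1×III-2: Cc
⇒ C over [I-1,I-2,II-1,II-2,III-1,III-2,IV-1]: 26 consistent
U/I-1 ? ·: Uu|uu
U/I-2 un ·: Uu
U/II-1 aff I-1×I-2: uu
U/II-2 ? ·: UU|Uu
U/III-1 un II-2×II-1: Uu
U/III-2 un ·: UU|Uu
U/IV-1 ? III-1×III-2: UU|Uu|uu
⇒ U over [I-1,I-2,II-1,II-2,III-1,III-2,IV-1]: 20 consistent

III-1 ∈ {CC Uu, Cc Uu}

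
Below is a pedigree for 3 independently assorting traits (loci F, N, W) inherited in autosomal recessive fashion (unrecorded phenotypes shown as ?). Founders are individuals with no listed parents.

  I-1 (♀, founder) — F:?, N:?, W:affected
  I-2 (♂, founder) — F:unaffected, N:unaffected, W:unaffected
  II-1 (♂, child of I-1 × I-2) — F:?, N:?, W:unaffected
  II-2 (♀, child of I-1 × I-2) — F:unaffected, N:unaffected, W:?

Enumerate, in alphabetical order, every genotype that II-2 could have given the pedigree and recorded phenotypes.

F/I-1 ? ·: FF|Ff|ff
F/I-2 un ·: FF|Ff
F/II-1 ? I-1×I-2: FF|Ff|ff
F/II-2 un I-1×I-2: FF|Ff
⇒ F over [I-1,I-2,II-1,II-2]: 18 consistent
N/I-1 ? ·: NN|Nn|nn
N/I-2 un ·: NN|Nn
N/II-1 ? I-1×I-2: NN|Nn|nn
N/II-2 un I-1×I-2: NN|Nn
⇒ N over [I-1,I-2,II-1,II-2]: 18 consistent
W/I-1 aff ·: ww
W/I-2 un ·: WW|Ww
W/II-1 un I-1×I-2: Ww
W/II-2 ? I-1×I-2: Ww|ww
⇒ W over [I-1,I-2,II-1,II-2]: 3 consistent

II-2 ∈ {FF NN Ww, FF NN ww, FF Nn Ww, FF Nn ww, Ff NN Ww, Ff NN ww, Ff Nn Ww, Ff Nn ww}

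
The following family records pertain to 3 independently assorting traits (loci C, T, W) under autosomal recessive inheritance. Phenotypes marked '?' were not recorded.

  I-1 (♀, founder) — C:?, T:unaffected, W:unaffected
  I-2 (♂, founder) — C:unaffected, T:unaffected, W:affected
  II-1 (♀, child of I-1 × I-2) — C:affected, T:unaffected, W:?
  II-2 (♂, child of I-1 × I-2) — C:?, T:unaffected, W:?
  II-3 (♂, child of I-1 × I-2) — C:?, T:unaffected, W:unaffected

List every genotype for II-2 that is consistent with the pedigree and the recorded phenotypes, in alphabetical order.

II-2 ∈ {CC TT Ww, CC TT ww, CC Tt Ww, CC Tt ww, Cc TT Ww, Cc TT ww, Cc Tt Ww, Cc Tt ww, cc TT Ww, cc TT ww, cc Tt Ww, cc Tt ww}

C/I-1 ? ·: Cc|cc
C/I-2 un ·: Cc
C/II-1 aff I-1×I-2: cc
C/II-2 ? I-1×I-2: CC|Cc|cc
C/II-3 ? I-1×I-2: CC|Cc|cc
⇒ C over [I-1,I-2,II-1,II-2,II-3]: 13 consistent
T/I-1 un ·: TT|Tt
T/I-2 un ·: TT|Tt
T/II-1 un I-1×I-2: TT|Tt
T/II-2 un I-1×I-2: TT|Tt
T/II-3 un I-1×I-2: TT|Tt
⇒ T over [I-1,I-2,II-1,II-2,II-3]: 25 consistent
W/I-1 un ·: WW|Ww
W/I-2 aff ·: ww
W/II-1 ? I-1×I-2: Ww|ww
W/II-2 ? I-1×I-2: Ww|ww
W/II-3 un I-1×I-2: Ww
⇒ W over [I-1,I-2,II-1,II-2,II-3]: 5 consistent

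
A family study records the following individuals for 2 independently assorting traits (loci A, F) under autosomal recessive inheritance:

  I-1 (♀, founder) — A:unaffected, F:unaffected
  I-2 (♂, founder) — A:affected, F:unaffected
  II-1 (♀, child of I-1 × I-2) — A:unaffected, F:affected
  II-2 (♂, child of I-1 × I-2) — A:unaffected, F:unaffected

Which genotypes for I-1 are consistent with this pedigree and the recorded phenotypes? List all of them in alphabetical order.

A/I-1 un ·: AA|Aa
A/I-2 aff ·: aa
A/II-1 un I-1×I-2: Aa
A/II-2 un I-1×I-2: Aa
⇒ A over [I-1,I-2,II-1,II-2]: 2 consistent
F/I-1 un ·: Ff
F/I-2 un ·: Ff
F/II-1 aff I-1×I-2: ff
F/II-2 un I-1×I-2: FF|Ff
⇒ F over [I-1,I-2,II-1,II-2]: 2 consistent

I-1 ∈ {AA Ff, Aa Ff}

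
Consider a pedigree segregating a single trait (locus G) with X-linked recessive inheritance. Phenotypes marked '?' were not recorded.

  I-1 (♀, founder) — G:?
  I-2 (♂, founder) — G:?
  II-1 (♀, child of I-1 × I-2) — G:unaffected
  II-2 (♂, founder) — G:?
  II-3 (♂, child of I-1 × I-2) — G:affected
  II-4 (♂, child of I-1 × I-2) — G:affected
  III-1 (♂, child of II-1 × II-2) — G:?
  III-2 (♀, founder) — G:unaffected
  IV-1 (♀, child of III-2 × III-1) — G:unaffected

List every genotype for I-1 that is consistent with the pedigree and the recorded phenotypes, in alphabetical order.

G/I-1 ? ·: X^GX^g|X^gX^g
G/I-2 ? ·: X^GY|X^gY
G/II-1 un I-1×I-2: X^GX^G|X^GX^g
G/II-2 ? ·: X^GY|X^gY
G/II-3 aff I-1×I-2: X^gY
G/II-4 aff I-1×I-2: X^gY
G/III-1 ? II-1×II-2: X^GY|X^gY
G/III-2 un ·: X^GX^G|X^GX^g
G/IV-1 un III-2×III-1: X^GX^G|X^GX^g
⇒ G over [I-1,I-2,II-1,II-2,II-3,II-4,III-1,III-2,IV-1]: 36 consistent

I-1 ∈ {X^GX^g, X^gX^g}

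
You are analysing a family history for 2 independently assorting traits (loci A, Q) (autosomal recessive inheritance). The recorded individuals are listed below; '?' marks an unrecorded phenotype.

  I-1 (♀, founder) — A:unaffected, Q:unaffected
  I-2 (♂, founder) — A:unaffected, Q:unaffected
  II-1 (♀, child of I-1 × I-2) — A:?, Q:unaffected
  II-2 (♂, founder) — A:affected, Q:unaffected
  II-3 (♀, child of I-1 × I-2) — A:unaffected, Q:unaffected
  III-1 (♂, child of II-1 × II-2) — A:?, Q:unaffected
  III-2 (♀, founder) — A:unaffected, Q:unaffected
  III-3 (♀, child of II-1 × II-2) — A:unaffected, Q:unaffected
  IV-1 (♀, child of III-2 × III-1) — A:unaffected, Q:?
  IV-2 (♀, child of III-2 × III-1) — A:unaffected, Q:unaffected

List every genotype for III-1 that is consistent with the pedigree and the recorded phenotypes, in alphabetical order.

III-1 ∈ {Aa QQ, Aa Qq, aa QQ, aa Qq}

A/I-1 un ·: AA|Aa
A/I-2 un ·: AA|Aa
A/II-1 ? I-1×I-2: AA|Aa
A/II-2 aff ·: aa
A/II-3 un I-1×I-2: AA|Aa
A/III-1 ? II-1×II-2: Aa|aa
A/III-2 un ·: AA|Aa
A/III-3 un II-1×II-2: Aa
A/IV-1 un III-2×III-1: AA|Aa
A/IV-2 un III-2×III-1: AA|Aa
⇒ A over [I-1,I-2,II-1,II-2,II-3,III-1,III-2,III-3,IV-1,IV-2]: 116 consistent
Q/I-1 un ·: QQ|Qq
Q/I-2 un ·: QQ|Qq
Q/II-1 un I-1×I-2: QQ|Qq
Q/II-2 un ·: QQ|Qq
Q/II-3 un I-1×I-2: QQ|Qq
Q/III-1 un II-1×II-2: QQ|Qq
Q/III-2 un ·: QQ|Qq
Q/III-3 un II-1×II-2: QQ|Qq
Q/IV-1 ? III-2×III-1: QQ|Qq|qq
Q/IV-2 un III-2×III-1: QQ|Qq
⇒ Q over [I-1,I-2,II-1,II-2,II-3,III-1,III-2,III-3,IV-1,IV-2]: 605 consistent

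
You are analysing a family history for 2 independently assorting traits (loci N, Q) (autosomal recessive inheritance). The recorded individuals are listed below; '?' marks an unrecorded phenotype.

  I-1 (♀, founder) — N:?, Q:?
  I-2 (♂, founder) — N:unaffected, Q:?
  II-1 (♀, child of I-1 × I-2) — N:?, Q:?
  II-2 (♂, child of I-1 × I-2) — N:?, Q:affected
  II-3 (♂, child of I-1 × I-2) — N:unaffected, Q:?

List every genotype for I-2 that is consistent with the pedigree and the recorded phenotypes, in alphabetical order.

I-2 ∈ {NN Qq, NN qq, Nn Qq, Nn qq}

N/I-1 ? ·: NN|Nn|nn
N/I-2 un ·: NN|Nn
N/II-1 ? I-1×I-2: NN|Nn|nn
N/II-2 ? I-1×I-2: NN|Nn|nn
N/II-3 un I-1×I-2: NN|Nn
⇒ N over [I-1,I-2,II-1,II-2,II-3]: 40 consistent
Q/I-1 ? ·: Qq|qq
Q/I-2 ? ·: Qq|qq
Q/II-1 ? I-1×I-2: QQ|Qq|qq
Q/II-2 aff I-1×I-2: qq
Q/II-3 ? I-1×I-2: QQ|Qq|qq
⇒ Q over [I-1,I-2,II-1,II-2,II-3]: 18 consistent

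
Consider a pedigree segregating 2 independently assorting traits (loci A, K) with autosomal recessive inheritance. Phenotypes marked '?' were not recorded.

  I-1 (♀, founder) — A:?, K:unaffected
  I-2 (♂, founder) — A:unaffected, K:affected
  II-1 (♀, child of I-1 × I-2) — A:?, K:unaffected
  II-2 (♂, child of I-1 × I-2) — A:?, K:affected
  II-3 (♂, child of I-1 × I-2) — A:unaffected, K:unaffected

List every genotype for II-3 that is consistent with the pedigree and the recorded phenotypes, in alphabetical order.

II-3 ∈ {AA Kk, Aa Kk}

A/I-1 ? ·: AA|Aa|aa
A/I-2 un ·: AA|Aa
A/II-1 ? I-1×I-2: AA|Aa|aa
A/II-2 ? I-1×I-2: AA|Aa|aa
A/II-3 un I-1×I-2: AA|Aa
⇒ A over [I-1,I-2,II-1,II-2,II-3]: 40 consistent
K/I-1 un ·: Kk
K/I-2 aff ·: kk
K/II-1 un I-1×I-2: Kk
K/II-2 aff I-1×I-2: kk
K/II-3 un I-1×I-2: Kk
⇒ K over [I-1,I-2,II-1,II-2,II-3]: 1 consistent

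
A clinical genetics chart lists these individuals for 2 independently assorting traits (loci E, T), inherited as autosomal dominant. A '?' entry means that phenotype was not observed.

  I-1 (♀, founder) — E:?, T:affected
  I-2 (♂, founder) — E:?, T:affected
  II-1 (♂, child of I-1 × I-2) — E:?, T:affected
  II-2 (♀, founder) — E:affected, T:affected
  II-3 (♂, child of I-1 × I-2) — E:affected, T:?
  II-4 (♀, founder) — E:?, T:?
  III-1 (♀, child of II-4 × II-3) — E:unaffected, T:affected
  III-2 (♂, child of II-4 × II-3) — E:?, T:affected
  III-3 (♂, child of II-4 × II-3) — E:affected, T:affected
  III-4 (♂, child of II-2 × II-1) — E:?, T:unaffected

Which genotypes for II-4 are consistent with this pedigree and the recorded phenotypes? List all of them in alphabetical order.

E/I-1 ? ·: ee|Ee|EE
E/I-2 ? ·: ee|Ee|EE
E/II-1 ? I-1×I-2: ee|Ee|EE
E/II-2 aff ·: Ee|EE
E/II-3 aff I-1×I-2: Ee
E/II-4 ? ·: ee|Ee
E/III-1 un II-4×II-3: ee
E/III-2 ? II-4×II-3: ee|Ee|EE
E/III-3 aff II-4×II-3: Ee|EE
E/III-4 ? II-2×II-1: ee|Ee|EE
⇒ E over [I-1,I-2,II-1,II-2,II-3,II-4,III-1,III-2,III-3,III-4]: 424 consistent
T/I-1 aff ·: Tt|TT
T/I-2 aff ·: Tt|TT
T/II-1 aff I-1×I-2: Tt
T/II-2 aff ·: Tt
T/II-3 ? I-1×I-2: tt|Tt|TT
T/II-4 ? ·: tt|Tt|TT
T/III-1 aff II-4×II-3: Tt|TT
T/III-2 aff II-4×II-3: Tt|TT
T/III-3 aff II-4×II-3: Tt|TT
T/III-4 un II-2×II-1: tt
⇒ T over [I-1,I-2,II-1,II-2,II-3,II-4,III-1,III-2,III-3,III-4]: 83 consistent

II-4 ∈ {Ee TT, Ee Tt, Ee tt, ee TT, ee Tt, ee tt}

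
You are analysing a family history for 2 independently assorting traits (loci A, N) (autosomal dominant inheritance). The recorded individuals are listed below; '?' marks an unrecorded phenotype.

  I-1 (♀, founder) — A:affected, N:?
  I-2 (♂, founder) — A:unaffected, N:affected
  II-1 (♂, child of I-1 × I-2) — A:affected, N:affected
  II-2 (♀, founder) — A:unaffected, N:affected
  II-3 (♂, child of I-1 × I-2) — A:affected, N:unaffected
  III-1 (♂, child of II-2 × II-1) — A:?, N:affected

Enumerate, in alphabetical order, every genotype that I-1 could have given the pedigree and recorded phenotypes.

I-1 ∈ {AA Nn, AA nn, Aa Nn, Aa nn}

A/I-1 aff ·: Aa|AA
A/I-2 un ·: aa
A/II-1 aff I-1×I-2: Aa
A/II-2 un ·: aa
A/II-3 aff I-1×I-2: Aa
A/III-1 ? II-2×II-1: aa|Aa
⇒ A over [I-1,I-2,II-1,II-2,II-3,III-1]: 4 consistent
N/I-1 ? ·: nn|Nn
N/I-2 aff ·: Nn
N/II-1 aff I-1×I-2: Nn|NN
N/II-2 aff ·: Nn|NN
N/II-3 un I-1×I-2: nn
N/III-1 aff II-2×II-1: Nn|NN
⇒ N over [I-1,I-2,II-1,II-2,II-3,III-1]: 11 consistent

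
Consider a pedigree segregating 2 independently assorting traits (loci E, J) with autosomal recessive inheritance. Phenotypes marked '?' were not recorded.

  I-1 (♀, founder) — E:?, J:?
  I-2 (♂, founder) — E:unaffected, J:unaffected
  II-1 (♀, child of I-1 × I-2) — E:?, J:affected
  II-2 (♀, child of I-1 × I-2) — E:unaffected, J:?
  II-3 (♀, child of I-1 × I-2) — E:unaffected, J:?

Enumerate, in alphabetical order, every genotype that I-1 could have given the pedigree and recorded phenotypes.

E/I-1 ? ·: EE|Ee|ee
E/I-2 un ·: EE|Ee
E/II-1 ? I-1×I-2: EE|Ee|ee
E/II-2 un I-1×I-2: EE|Ee
E/II-3 un I-1×I-2: EE|Ee
⇒ E over [I-1,I-2,II-1,II-2,II-3]: 32 consistent
J/I-1 ? ·: Jj|jj
J/I-2 un ·: Jj
J/II-1 aff I-1×I-2: jj
J/II-2 ? I-1×I-2: JJ|Jj|jj
J/II-3 ? I-1×I-2: JJ|Jj|jj
⇒ J over [I-1,I-2,II-1,II-2,II-3]: 13 consistent

I-1 ∈ {EE Jj, EE jj, Ee Jj, Ee jj, ee Jj, ee jj}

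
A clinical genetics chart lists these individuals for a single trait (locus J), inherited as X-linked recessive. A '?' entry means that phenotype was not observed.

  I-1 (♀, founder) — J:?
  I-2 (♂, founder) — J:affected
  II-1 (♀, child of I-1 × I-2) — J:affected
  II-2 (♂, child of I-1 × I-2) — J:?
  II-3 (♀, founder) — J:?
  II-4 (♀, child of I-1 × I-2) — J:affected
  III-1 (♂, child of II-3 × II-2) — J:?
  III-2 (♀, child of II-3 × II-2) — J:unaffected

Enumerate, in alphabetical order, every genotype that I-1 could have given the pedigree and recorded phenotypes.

J/I-1 ? ·: X^JX^j|X^jX^j
J/I-2 aff ·: X^jY
J/II-1 aff I-1×I-2: X^jX^j
J/II-2 ? I-1×I-2: X^JY|X^jY
J/II-3 ? ·: X^JX^J|X^JX^j|X^jX^j
J/II-4 aff I-1×I-2: X^jX^j
J/III-1 ? II-3×II-2: X^JY|X^jY
J/III-2 un II-3×II-2: X^JX^J|X^JX^j
⇒ J over [I-1,I-2,II-1,II-2,II-3,II-4,III-1,III-2]: 12 consistent

I-1 ∈ {X^JX^j, X^jX^j}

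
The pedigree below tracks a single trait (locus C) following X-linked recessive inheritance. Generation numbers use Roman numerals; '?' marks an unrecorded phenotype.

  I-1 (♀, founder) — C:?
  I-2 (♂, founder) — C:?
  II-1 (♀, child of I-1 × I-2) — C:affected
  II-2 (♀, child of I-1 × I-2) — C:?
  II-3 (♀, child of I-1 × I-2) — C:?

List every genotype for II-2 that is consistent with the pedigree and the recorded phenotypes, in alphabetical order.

II-2 ∈ {X^CX^c, X^cX^c}

C/I-1 ? ·: X^CX^c|X^cX^c
C/I-2 ? ·: X^cY
C/II-1 aff I-1×I-2: X^cX^c
C/II-2 ? I-1×I-2: X^CX^c|X^cX^c
C/II-3 ? I-1×I-2: X^CX^c|X^cX^c
⇒ C over [I-1,I-2,II-1,II-2,II-3]: 5 consistent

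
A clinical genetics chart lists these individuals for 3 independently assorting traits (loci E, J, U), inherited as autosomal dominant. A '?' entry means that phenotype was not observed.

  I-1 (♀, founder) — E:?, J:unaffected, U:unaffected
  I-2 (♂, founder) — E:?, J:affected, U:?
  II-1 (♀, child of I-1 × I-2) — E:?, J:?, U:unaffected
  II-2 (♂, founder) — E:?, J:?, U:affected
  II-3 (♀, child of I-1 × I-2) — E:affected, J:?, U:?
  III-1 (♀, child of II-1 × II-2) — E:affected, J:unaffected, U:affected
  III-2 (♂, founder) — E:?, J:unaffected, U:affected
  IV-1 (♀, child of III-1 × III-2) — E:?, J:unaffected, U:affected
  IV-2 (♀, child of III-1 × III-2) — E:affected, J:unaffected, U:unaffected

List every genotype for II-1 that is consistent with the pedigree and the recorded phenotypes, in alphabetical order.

E/I-1 ? ·: ee|Ee|EE
E/I-2 ? ·: ee|Ee|EE
E/II-1 ? I-1×I-2: ee|Ee|EE
E/II-2 ? ·: ee|Ee|EE
E/II-3 aff I-1×I-2: Ee|EE
E/III-1 aff II-1×II-2: Ee|EE
E/III-2 ? ·: ee|Ee|EE
E/IV-1 ? III-1×III-2: ee|Ee|EE
E/IV-2 aff III-1×III-2: Ee|EE
⇒ E over [I-1,I-2,II-1,II-2,II-3,III-1,III-2,IV-1,IV-2]: 828 consistent
J/I-1 un ·: jj
J/I-2 aff ·: Jj|JJ
J/II-1 ? I-1×I-2: jj|Jj
J/II-2 ? ·: jj|Jj
J/II-3 ? I-1×I-2: jj|Jj
J/III-1 un II-1×II-2: jj
J/III-2 un ·: jj
J/IV-1 un III-1×III-2: jj
J/IV-2 un III-1×III-2: jj
⇒ J over [I-1,I-2,II-1,II-2,II-3,III-1,III-2,IV-1,IV-2]: 10 consistent
U/I-1 un ·: uu
U/I-2 ? ·: uu|Uu
U/II-1 un I-1×I-2: uu
U/II-2 aff ·: Uu|UU
U/II-3 ? I-1×I-2: uu|Uu
U/III-1 aff II-1×II-2: Uu
U/III-2 aff ·: Uu
U/IV-1 aff III-1×III-2: Uu|UU
U/IV-2 un III-1×III-2: uu
⇒ U over [I-1,I-2,II-1,II-2,II-3,III-1,III-2,IV-1,IV-2]: 12 consistent

II-1 ∈ {EE Jj uu, EE jj uu, Ee Jj uu, Ee jj uu, ee Jj uu, ee jj uu}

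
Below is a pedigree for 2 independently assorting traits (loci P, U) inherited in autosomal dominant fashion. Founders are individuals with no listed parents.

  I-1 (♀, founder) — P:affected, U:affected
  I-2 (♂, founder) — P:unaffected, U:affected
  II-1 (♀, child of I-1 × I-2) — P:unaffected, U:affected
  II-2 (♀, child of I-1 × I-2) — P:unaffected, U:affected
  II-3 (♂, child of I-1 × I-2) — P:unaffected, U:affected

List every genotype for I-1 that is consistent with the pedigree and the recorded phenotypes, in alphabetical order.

I-1 ∈ {Pp UU, Pp Uu}

P/I-1 aff ·: Pp
P/I-2 un ·: pp
P/II-1 un I-1×I-2: pp
P/II-2 un I-1×I-2: pp
P/II-3 un I-1×I-2: pp
⇒ P over [I-1,I-2,II-1,II-2,II-3]: 1 consistent
U/I-1 aff ·: Uu|UU
U/I-2 aff ·: Uu|UU
U/II-1 aff I-1×I-2: Uu|UU
U/II-2 aff I-1×I-2: Uu|UU
U/II-3 aff I-1×I-2: Uu|UU
⇒ U over [I-1,I-2,II-1,II-2,II-3]: 25 consistent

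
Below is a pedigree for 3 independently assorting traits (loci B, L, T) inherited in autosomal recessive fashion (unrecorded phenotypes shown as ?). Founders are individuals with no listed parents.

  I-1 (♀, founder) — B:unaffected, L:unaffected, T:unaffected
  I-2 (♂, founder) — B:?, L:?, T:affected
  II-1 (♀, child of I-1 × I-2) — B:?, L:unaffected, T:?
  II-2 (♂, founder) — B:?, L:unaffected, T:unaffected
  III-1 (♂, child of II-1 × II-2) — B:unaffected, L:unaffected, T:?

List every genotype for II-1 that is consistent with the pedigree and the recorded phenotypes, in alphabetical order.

II-1 ∈ {BB LL Tt, BB LL tt, BB Ll Tt, BB Ll tt, Bb LL Tt, Bb LL tt, Bb Ll Tt, Bb Ll tt, bb LL Tt, bb LL tt, bb Ll Tt, bb Ll tt}

B/I-1 un ·: BB|Bb
B/I-2 ? ·: BB|Bb|bb
B/II-1 ? I-1×I-2: BB|Bb|bb
B/II-2 ? ·: BB|Bb|bb
B/III-1 un II-1×II-2: BB|Bb
⇒ B over [I-1,I-2,II-1,II-2,III-1]: 45 consistent
L/I-1 un ·: LL|Ll
L/I-2 ? ·: LL|Ll|ll
L/II-1 un I-1×I-2: LL|Ll
L/II-2 un ·: LL|Ll
L/III-1 un II-1×II-2: LL|Ll
⇒ L over [I-1,I-2,II-1,II-2,III-1]: 32 consistent
T/I-1 un ·: TT|Tt
T/I-2 aff ·: tt
T/II-1 ? I-1×I-2: Tt|tt
T/II-2 un ·: TT|Tt
T/III-1 ? II-1×II-2: TT|Tt|tt
⇒ T over [I-1,I-2,II-1,II-2,III-1]: 13 consistent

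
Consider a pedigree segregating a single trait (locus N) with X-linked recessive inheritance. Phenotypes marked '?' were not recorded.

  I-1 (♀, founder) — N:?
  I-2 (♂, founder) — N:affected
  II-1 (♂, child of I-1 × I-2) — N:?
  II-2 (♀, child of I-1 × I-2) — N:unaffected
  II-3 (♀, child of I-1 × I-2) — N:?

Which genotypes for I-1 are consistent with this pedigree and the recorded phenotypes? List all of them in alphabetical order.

N/I-1 ? ·: X^NX^N|X^NX^n
N/I-2 aff ·: X^nY
N/II-1 ? I-1×I-2: X^NY|X^nY
N/II-2 un I-1×I-2: X^NX^n
N/II-3 ? I-1×I-2: X^NX^n|X^nX^n
⇒ N over [I-1,I-2,II-1,II-2,II-3]: 5 consistent

I-1 ∈ {X^NX^N, X^NX^n}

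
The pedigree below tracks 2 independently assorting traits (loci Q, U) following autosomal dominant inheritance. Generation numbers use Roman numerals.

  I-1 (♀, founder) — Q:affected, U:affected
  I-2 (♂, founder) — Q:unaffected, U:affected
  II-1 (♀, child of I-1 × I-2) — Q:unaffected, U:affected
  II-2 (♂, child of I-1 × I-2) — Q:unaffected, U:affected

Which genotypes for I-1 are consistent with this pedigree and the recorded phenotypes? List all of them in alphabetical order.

Q/I-1 aff ·: Qq
Q/I-2 un ·: qq
Q/II-1 un I-1×I-2: qq
Q/II-2 un I-1×I-2: qq
⇒ Q over [I-1,I-2,II-1,II-2]: 1 consistent
U/I-1 aff ·: Uu|UU
U/I-2 aff ·: Uu|UU
U/II-1 aff I-1×I-2: Uu|UU
U/II-2 aff I-1×I-2: Uu|UU
⇒ U over [I-1,I-2,II-1,II-2]: 13 consistent

I-1 ∈ {Qq UU, Qq Uu}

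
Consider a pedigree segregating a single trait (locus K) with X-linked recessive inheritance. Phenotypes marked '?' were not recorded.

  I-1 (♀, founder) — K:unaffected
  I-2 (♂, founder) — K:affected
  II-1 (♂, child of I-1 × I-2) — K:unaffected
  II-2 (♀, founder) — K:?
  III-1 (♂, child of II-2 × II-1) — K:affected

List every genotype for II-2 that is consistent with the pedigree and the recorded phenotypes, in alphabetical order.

K/I-1 un ·: X^KX^K|X^KX^k
K/I-2 aff ·: X^kY
K/II-1 un I-1×I-2: X^KY
K/II-2 ? ·: X^KX^k|X^kX^k
K/III-1 aff II-2×II-1: X^kY
⇒ K over [I-1,I-2,II-1,II-2,III-1]: 4 consistent

II-2 ∈ {X^KX^k, X^kX^k}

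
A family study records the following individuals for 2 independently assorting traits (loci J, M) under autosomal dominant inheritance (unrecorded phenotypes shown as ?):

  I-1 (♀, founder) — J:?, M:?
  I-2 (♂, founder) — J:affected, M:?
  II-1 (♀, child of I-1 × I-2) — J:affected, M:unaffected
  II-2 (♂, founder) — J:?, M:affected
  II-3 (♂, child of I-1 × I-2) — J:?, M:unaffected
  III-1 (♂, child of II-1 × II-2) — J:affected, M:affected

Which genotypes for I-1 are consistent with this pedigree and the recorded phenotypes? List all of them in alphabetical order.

J/I-1 ? ·: jj|Jj|JJ
J/I-2 aff ·: Jj|JJ
J/II-1 aff I-1×I-2: Jj|JJ
J/II-2 ? ·: jj|Jj|JJ
J/II-3 ? I-1×I-2: jj|Jj|JJ
J/III-1 aff II-1×II-2: Jj|JJ
⇒ J over [I-1,I-2,II-1,II-2,II-3,III-1]: 82 consistent
M/I-1 ? ·: mm|Mm
M/I-2 ? ·: mm|Mm
M/II-1 un I-1×I-2: mm
M/II-2 aff ·: Mm|MM
M/II-3 un I-1×I-2: mm
M/III-1 aff II-1×II-2: Mm
⇒ M over [I-1,I-2,II-1,II-2,II-3,III-1]: 8 consistent

I-1 ∈ {JJ Mm, JJ mm, Jj Mm, Jj mm, jj Mm, jj mm}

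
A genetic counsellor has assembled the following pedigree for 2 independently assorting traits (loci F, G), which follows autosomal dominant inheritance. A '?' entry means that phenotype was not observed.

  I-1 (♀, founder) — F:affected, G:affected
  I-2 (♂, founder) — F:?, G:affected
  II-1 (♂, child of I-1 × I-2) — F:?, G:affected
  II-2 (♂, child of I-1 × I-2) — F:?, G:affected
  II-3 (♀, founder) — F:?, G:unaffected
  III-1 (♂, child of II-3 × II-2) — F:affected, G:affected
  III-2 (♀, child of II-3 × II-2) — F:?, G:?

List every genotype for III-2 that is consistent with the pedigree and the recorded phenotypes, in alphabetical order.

F/I-1 aff ·: Ff|FF
F/I-2 ? ·: ff|Ff|FF
F/II-1 ? I-1×I-2: ff|Ff|FF
F/II-2 ? I-1×I-2: ff|Ff|FF
F/II-3 ? ·: ff|Ff|FF
F/III-1 aff II-3×II-2: Ff|FF
F/III-2 ? II-3×II-2: ff|Ff|FF
⇒ F over [I-1,I-2,II-1,II-2,II-3,III-1,III-2]: 183 consistent
G/I-1 aff ·: Gg|GG
G/I-2 aff ·: Gg|GG
G/II-1 aff I-1×I-2: Gg|GG
G/II-2 aff I-1×I-2: Gg|GG
G/II-3 un ·: gg
G/III-1 aff II-3×II-2: Gg
G/III-2 ? II-3×II-2: gg|Gg
⇒ G over [I-1,I-2,II-1,II-2,II-3,III-1,III-2]: 19 consistent

III-2 ∈ {FF Gg, FF gg, Ff Gg, Ff gg, ff Gg, ff gg}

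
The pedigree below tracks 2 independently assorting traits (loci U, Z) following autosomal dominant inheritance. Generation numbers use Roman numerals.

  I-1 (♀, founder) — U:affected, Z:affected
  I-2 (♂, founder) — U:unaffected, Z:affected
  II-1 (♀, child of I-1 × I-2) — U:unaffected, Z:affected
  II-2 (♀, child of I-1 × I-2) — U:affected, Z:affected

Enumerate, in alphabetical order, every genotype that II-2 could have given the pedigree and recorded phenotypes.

II-2 ∈ {Uu ZZ, Uu Zz}

U/I-1 aff ·: Uu
U/I-2 un ·: uu
U/II-1 un I-1×I-2: uu
U/II-2 aff I-1×I-2: Uu
⇒ U over [I-1,I-2,II-1,II-2]: 1 consistent
Z/I-1 aff ·: Zz|ZZ
Z/I-2 aff ·: Zz|ZZ
Z/II-1 aff I-1×I-2: Zz|ZZ
Z/II-2 aff I-1×I-2: Zz|ZZ
⇒ Z over [I-1,I-2,II-1,II-2]: 13 consistent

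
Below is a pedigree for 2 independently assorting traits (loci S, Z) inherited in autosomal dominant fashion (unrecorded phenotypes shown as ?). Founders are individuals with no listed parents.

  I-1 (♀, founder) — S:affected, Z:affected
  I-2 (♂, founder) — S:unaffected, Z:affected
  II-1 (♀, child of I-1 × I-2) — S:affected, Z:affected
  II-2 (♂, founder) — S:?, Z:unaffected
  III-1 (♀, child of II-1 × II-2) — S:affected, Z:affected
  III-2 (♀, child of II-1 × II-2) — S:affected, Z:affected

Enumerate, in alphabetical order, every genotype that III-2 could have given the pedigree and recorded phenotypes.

III-2 ∈ {SS Zz, Ss Zz}

S/I-1 aff ·: Ss|SS
S/I-2 un ·: ss
S/II-1 aff I-1×I-2: Ss
S/II-2 ? ·: ss|Ss|SS
S/III-1 aff II-1×II-2: Ss|SS
S/III-2 aff II-1×II-2: Ss|SS
⇒ S over [I-1,I-2,II-1,II-2,III-1,III-2]: 18 consistent
Z/I-1 aff ·: Zz|ZZ
Z/I-2 aff ·: Zz|ZZ
Z/II-1 aff I-1×I-2: Zz|ZZ
Z/II-2 un ·: zz
Z/III-1 aff II-1×II-2: Zz
Z/III-2 aff II-1×II-2: Zz
⇒ Z over [I-1,I-2,II-1,II-2,III-1,III-2]: 7 consistent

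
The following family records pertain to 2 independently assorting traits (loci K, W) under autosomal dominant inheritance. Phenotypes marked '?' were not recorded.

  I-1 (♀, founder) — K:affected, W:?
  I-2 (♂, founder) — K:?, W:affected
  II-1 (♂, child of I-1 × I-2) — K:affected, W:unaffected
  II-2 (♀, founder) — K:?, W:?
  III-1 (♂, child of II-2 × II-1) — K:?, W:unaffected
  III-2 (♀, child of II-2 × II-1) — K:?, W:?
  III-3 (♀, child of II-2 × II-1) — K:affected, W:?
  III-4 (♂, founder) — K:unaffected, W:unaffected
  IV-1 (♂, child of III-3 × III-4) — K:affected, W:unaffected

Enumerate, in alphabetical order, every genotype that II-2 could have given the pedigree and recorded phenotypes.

K/I-1 aff ·: Kk|KK
K/I-2 ? ·: kk|Kk|KK
K/II-1 aff I-1×I-2: Kk|KK
K/II-2 ? ·: kk|Kk|KK
K/III-1 ? II-2×II-1: kk|Kk|KK
K/III-2 ? II-2×II-1: kk|Kk|KK
K/III-3 aff II-2×II-1: Kk|KK
K/III-4 un ·: kk
K/IV-1 aff III-3×III-4: Kk
⇒ K over [I-1,I-2,II-1,II-2,III-1,III-2,III-3,III-4,IV-1]: 190 consistent
W/I-1 ? ·: ww|Ww
W/I-2 aff ·: Ww
W/II-1 un I-1×I-2: ww
W/II-2 ? ·: ww|Ww
W/III-1 un II-2×II-1: ww
W/III-2 ? II-2×II-1: ww|Ww
W/III-3 ? II-2×II-1: ww|Ww
W/III-4 un ·: ww
W/IV-1 un III-3×III-4: ww
⇒ W over [I-1,I-2,II-1,II-2,III-1,III-2,III-3,III-4,IV-1]: 10 consistent

II-2 ∈ {KK Ww, KK ww, Kk Ww, Kk ww, kk Ww, kk ww}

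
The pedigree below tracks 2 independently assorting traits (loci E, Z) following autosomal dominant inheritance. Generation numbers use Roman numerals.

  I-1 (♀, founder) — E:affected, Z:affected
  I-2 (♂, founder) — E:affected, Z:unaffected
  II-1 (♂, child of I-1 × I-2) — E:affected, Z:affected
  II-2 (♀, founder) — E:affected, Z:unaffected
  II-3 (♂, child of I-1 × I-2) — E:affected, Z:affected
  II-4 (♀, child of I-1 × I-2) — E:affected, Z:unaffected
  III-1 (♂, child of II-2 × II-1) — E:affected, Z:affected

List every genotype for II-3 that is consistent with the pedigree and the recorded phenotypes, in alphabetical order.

II-3 ∈ {EE Zz, Ee Zz}

E/I-1 aff ·: Ee|EE
E/I-2 aff ·: Ee|EE
E/II-1 aff I-1×I-2: Ee|EE
E/II-2 aff ·: Ee|EE
E/II-3 aff I-1×I-2: Ee|EE
E/II-4 aff I-1×I-2: Ee|EE
E/III-1 aff II-2×II-1: Ee|EE
⇒ E over [I-1,I-2,II-1,II-2,II-3,II-4,III-1]: 87 consistent
Z/I-1 aff ·: Zz
Z/I-2 un ·: zz
Z/II-1 aff I-1×I-2: Zz
Z/II-2 un ·: zz
Z/II-3 aff I-1×I-2: Zz
Z/II-4 un I-1×I-2: zz
Z/III-1 aff II-2×II-1: Zz
⇒ Z over [I-1,I-2,II-1,II-2,II-3,II-4,III-1]: 1 consistent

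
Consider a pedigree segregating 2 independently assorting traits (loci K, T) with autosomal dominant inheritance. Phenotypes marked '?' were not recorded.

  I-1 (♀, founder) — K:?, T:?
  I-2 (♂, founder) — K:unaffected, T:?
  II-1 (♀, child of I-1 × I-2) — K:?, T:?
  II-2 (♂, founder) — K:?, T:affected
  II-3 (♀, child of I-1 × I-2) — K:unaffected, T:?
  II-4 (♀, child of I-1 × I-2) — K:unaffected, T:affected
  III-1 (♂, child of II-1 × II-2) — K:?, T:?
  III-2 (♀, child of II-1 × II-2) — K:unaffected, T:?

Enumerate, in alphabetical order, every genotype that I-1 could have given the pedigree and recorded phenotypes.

K/I-1 ? ·: kk|Kk
K/I-2 un ·: kk
K/II-1 ? I-1×I-2: kk|Kk
K/II-2 ? ·: kk|Kk
K/II-3 un I-1×I-2: kk
K/II-4 un I-1×I-2: kk
K/III-1 ? II-1×II-2: kk|Kk|KK
K/III-2 un II-1×II-2: kk
⇒ K over [I-1,I-2,II-1,II-2,II-3,II-4,III-1,III-2]: 11 consistent
T/I-1 ? ·: tt|Tt|TT
T/I-2 ? ·: tt|Tt|TT
T/II-1 ? I-1×I-2: tt|Tt|TT
T/II-2 aff ·: Tt|TT
T/II-3 ? I-1×I-2: tt|Tt|TT
T/II-4 aff I-1×I-2: Tt|TT
T/III-1 ? II-1×II-2: tt|Tt|TT
T/III-2 ? II-1×II-2: tt|Tt|TT
⇒ T over [I-1,I-2,II-1,II-2,II-3,II-4,III-1,III-2]: 385 consistent

I-1 ∈ {Kk TT, Kk Tt, Kk tt, kk TT, kk Tt, kk tt}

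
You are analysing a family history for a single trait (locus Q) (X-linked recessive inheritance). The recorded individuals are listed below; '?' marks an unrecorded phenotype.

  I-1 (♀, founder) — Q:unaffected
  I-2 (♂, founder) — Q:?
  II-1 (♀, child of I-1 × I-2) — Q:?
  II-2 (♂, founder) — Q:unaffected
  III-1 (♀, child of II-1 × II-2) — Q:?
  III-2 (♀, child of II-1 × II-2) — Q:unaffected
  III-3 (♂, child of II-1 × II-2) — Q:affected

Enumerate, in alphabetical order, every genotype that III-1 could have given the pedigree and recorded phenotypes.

Q/I-1 un ·: X^QX^Q|X^QX^q
Q/I-2 ? ·: X^QY|X^qY
Q/II-1 ? I-1×I-2: X^QX^q|X^qX^q
Q/II-2 un ·: X^QY
Q/III-1 ? II-1×II-2: X^QX^Q|X^QX^q
Q/III-2 un II-1×II-2: X^QX^Q|X^QX^q
Q/III-3 aff II-1×II-2: X^qY
⇒ Q over [I-1,I-2,II-1,II-2,III-1,III-2,III-3]: 13 consistent

III-1 ∈ {X^QX^Q, X^QX^q}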